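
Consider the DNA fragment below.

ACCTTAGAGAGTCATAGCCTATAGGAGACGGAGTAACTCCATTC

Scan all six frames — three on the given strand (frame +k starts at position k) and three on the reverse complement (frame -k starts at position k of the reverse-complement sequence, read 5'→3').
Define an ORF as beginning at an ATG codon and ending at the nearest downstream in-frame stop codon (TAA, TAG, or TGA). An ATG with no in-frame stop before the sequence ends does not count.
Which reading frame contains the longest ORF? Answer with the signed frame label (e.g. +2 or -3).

-3

Reverse complement (5'→3'): GAATGGAGTTACTCCGTCTCCTATAGGCTATGACTCTCTAAGGT
Frame +1: ACC TTA GAG AGT CAT AGC CTA TAG GAG ACG GAG TAA CTC CAT — no ATG→stop ORF.
Frame +2: CCT TAG AGA GTC ATA GCC TAT AGG AGA CGG AGT AAC TCC ATT — no ATG→stop ORF.
Frame +3: CTT AGA GAG TCA TAG CCT ATA GGA GAC GGA GTA ACT CCA TTC — no ATG→stop ORF.
Frame -1: GAA TGG AGT TAC TCC GTC TCC TAT AGG CTA TGA CTC TCT AAG — no ATG→stop ORF.
Frame -2: AAT GGA GTT ACT CCG TCT CCT ATA GGC TAT GAC TCT CTA AGG — no ATG→stop ORF.
Frame -3: ATG GAG TTA CTC CGT CTC CTA TAG GCT ATG ACT CTC TAA GGT — ATG at 3, stop TAG at 24 → 24 nt; ATG at 30, stop TAA at 39 → 12 nt.
Longest ORF is 24 nt in frame -3 (positions 3–26).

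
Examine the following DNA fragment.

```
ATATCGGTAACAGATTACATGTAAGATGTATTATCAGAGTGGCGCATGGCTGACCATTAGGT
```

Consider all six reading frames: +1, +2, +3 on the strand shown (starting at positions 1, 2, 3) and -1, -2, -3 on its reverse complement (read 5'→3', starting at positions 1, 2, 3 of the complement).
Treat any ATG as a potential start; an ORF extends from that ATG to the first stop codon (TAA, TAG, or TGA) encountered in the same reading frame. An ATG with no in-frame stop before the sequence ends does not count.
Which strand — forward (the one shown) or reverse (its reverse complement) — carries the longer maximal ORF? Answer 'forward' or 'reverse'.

Reverse complement (5'→3'): ACCTAATGGTCAGCCATGCGCCACTCTGATAATACATCTTACATGTAATCTGTTACCGATAT
Frame +1: ATA TCG GTA ACA GAT TAC ATG TAA GAT GTA TTA TCA GAG TGG CGC ATG GCT GAC CAT TAG — ATG at 19, stop TAA at 22 → 6 nt; ATG at 46, stop TAG at 58 → 15 nt.
Frame +2: TAT CGG TAA CAG ATT ACA TGT AAG ATG TAT TAT CAG AGT GGC GCA TGG CTG ACC ATT AGG — no ATG→stop ORF.
Frame +3: ATC GGT AAC AGA TTA CAT GTA AGA TGT ATT ATC AGA GTG GCG CAT GGC TGA CCA TTA GGT — no ATG→stop ORF.
Frame -1: ACC TAA TGG TCA GCC ATG CGC CAC TCT GAT AAT ACA TCT TAC ATG TAA TCT GTT ACC GAT — ATG at 16, stop TAA at 46 → 33 nt; ATG at 43, stop TAA at 46 → 6 nt.
Frame -2: CCT AAT GGT CAG CCA TGC GCC ACT CTG ATA ATA CAT CTT ACA TGT AAT CTG TTA CCG ATA — no ATG→stop ORF.
Frame -3: CTA ATG GTC AGC CAT GCG CCA CTC TGA TAA TAC ATC TTA CAT GTA ATC TGT TAC CGA TAT — ATG at 6, stop TGA at 27 → 24 nt.
Forward-strand max 15 nt; reverse-strand max 33 nt. The reverse strand has the longer ORF.

reverse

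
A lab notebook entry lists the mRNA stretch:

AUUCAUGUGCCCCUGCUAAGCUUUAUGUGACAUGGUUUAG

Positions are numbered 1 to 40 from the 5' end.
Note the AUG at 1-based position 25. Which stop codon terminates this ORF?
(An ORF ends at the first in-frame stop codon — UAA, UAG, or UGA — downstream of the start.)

Codons from position 25: AUG (25–27), UGA (28–30).
The first in-frame stop codon is UGA.

UGA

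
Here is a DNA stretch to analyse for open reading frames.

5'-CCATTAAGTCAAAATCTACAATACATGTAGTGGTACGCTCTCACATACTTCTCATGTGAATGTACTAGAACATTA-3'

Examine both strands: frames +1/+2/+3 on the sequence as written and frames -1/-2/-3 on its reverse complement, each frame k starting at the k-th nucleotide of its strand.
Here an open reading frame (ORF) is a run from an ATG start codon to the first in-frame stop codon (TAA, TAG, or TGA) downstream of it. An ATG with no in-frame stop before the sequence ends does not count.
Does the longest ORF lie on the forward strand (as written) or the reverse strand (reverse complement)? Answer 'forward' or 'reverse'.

Reverse complement (5'→3'): TAATGTTCTAGTACATTCACATGAGAAGTATGTGAGAGCGTACCACTACATGTATTGTAGATTTTGACTTAATGG
Frame +1: CCA TTA AGT CAA AAT CTA CAA TAC ATG TAG TGG TAC GCT CTC ACA TAC TTC TCA TGT GAA TGT ACT AGA ACA TTA — ATG at 25, stop TAG at 28 → 6 nt.
Frame +2: CAT TAA GTC AAA ATC TAC AAT ACA TGT AGT GGT ACG CTC TCA CAT ACT TCT CAT GTG AAT GTA CTA GAA CAT — no ATG→stop ORF.
Frame +3: ATT AAG TCA AAA TCT ACA ATA CAT GTA GTG GTA CGC TCT CAC ATA CTT CTC ATG TGA ATG TAC TAG AAC ATT — ATG at 54, stop TGA at 57 → 6 nt; ATG at 60, stop TAG at 66 → 9 nt.
Frame -1: TAA TGT TCT AGT ACA TTC ACA TGA GAA GTA TGT GAG AGC GTA CCA CTA CAT GTA TTG TAG ATT TTG ACT TAA TGG — no ATG→stop ORF.
Frame -2: AAT GTT CTA GTA CAT TCA CAT GAG AAG TAT GTG AGA GCG TAC CAC TAC ATG TAT TGT AGA TTT TGA CTT AAT — ATG at 50, stop TGA at 65 → 18 nt.
Frame -3: ATG TTC TAG TAC ATT CAC ATG AGA AGT ATG TGA GAG CGT ACC ACT ACA TGT ATT GTA GAT TTT GAC TTA ATG — ATG at 3, stop TAG at 9 → 9 nt; ATG at 21, stop TGA at 33 → 15 nt; ATG at 30, stop TGA at 33 → 6 nt.
Forward-strand max 9 nt; reverse-strand max 18 nt. The reverse strand has the longer ORF.

reverse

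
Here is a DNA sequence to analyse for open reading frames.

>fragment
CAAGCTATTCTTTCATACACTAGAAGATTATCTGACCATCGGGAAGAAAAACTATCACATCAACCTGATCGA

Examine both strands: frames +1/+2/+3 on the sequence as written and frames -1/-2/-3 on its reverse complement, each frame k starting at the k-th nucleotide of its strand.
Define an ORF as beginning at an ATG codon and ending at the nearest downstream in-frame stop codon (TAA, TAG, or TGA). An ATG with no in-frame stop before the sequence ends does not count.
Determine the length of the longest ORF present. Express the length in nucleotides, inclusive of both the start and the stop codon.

Reverse complement (5'→3'): TCGATCAGGTTGATGTGATAGTTTTTCTTCCCGATGGTCAGATAATCTTCTAGTGTATGAAAGAATAGCTTG
Frame +1: CAA GCT ATT CTT TCA TAC ACT AGA AGA TTA TCT GAC CAT CGG GAA GAA AAA CTA TCA CAT CAA CCT GAT CGA — no ATG→stop ORF.
Frame +2: AAG CTA TTC TTT CAT ACA CTA GAA GAT TAT CTG ACC ATC GGG AAG AAA AAC TAT CAC ATC AAC CTG ATC — no ATG→stop ORF.
Frame +3: AGC TAT TCT TTC ATA CAC TAG AAG ATT ATC TGA CCA TCG GGA AGA AAA ACT ATC ACA TCA ACC TGA TCG — no ATG→stop ORF.
Frame -1: TCG ATC AGG TTG ATG TGA TAG TTT TTC TTC CCG ATG GTC AGA TAA TCT TCT AGT GTA TGA AAG AAT AGC TTG — ATG at 13, stop TGA at 16 → 6 nt; ATG at 34, stop TAA at 43 → 12 nt.
Frame -2: CGA TCA GGT TGA TGT GAT AGT TTT TCT TCC CGA TGG TCA GAT AAT CTT CTA GTG TAT GAA AGA ATA GCT — no ATG→stop ORF.
Frame -3: GAT CAG GTT GAT GTG ATA GTT TTT CTT CCC GAT GGT CAG ATA ATC TTC TAG TGT ATG AAA GAA TAG CTT — ATG at 57, stop TAG at 66 → 12 nt.
Longest: frame -1, positions 34–45, 12 nt = 4 codons = 3 aa. → 12 nucleotides.

12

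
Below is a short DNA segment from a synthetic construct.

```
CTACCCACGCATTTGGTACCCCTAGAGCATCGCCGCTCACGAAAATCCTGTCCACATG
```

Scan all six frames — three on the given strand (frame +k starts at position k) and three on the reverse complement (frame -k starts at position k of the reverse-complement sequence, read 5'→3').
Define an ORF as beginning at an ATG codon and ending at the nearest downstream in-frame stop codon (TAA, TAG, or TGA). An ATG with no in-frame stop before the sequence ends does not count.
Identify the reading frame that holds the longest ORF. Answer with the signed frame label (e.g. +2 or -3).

Reverse complement (5'→3'): CATGTGGACAGGATTTTCGTGAGCGGCGATGCTCTAGGGGTACCAAATGCGTGGGTAG
Frame +1: CTA CCC ACG CAT TTG GTA CCC CTA GAG CAT CGC CGC TCA CGA AAA TCC TGT CCA CAT — no ATG→stop ORF.
Frame +2: TAC CCA CGC ATT TGG TAC CCC TAG AGC ATC GCC GCT CAC GAA AAT CCT GTC CAC ATG — no ATG→stop ORF.
Frame +3: ACC CAC GCA TTT GGT ACC CCT AGA GCA TCG CCG CTC ACG AAA ATC CTG TCC ACA — no ATG→stop ORF.
Frame -1: CAT GTG GAC AGG ATT TTC GTG AGC GGC GAT GCT CTA GGG GTA CCA AAT GCG TGG GTA — no ATG→stop ORF.
Frame -2: ATG TGG ACA GGA TTT TCG TGA GCG GCG ATG CTC TAG GGG TAC CAA ATG CGT GGG TAG — ATG at 2, stop TGA at 20 → 21 nt; ATG at 29, stop TAG at 35 → 9 nt; ATG at 47, stop TAG at 56 → 12 nt.
Frame -3: TGT GGA CAG GAT TTT CGT GAG CGG CGA TGC TCT AGG GGT ACC AAA TGC GTG GGT — no ATG→stop ORF.
Longest ORF is 21 nt in frame -2 (positions 2–22).

-2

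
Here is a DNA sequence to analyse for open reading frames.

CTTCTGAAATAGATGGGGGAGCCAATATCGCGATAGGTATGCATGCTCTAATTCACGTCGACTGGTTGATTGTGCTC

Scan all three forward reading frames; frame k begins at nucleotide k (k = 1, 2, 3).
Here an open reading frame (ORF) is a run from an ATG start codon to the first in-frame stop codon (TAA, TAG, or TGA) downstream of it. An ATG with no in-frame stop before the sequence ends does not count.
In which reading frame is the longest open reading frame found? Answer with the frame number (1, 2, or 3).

Frame 1: CTT CTG AAA TAG ATG GGG GAG CCA ATA TCG CGA TAG GTA TGC ATG CTC TAA TTC ACG TCG ACT GGT TGA TTG TGC — ATG at 13, stop TAG at 34 → 24 nt; ATG at 43, stop TAA at 49 → 9 nt.
Frame 2: TTC TGA AAT AGA TGG GGG AGC CAA TAT CGC GAT AGG TAT GCA TGC TCT AAT TCA CGT CGA CTG GTT GAT TGT GCT — no ATG→stop ORF.
Frame 3: TCT GAA ATA GAT GGG GGA GCC AAT ATC GCG ATA GGT ATG CAT GCT CTA ATT CAC GTC GAC TGG TTG ATT GTG CTC — no ATG→stop ORF.
Longest ORF is 24 nt in frame 1 (positions 13–36).

1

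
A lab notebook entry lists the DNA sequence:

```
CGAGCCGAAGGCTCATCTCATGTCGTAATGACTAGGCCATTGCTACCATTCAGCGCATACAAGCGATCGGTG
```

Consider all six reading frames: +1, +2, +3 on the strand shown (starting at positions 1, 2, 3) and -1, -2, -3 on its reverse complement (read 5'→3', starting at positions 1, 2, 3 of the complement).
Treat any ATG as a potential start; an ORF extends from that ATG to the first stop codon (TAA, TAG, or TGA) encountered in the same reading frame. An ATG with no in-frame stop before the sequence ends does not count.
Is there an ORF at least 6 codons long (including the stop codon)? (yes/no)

Reverse complement (5'→3'): CACCGATCGCTTGTATGCGCTGAATGGTAGCAATGGCCTAGTCATTACGACATGAGATGAGCCTTCGGCTCG
Frame +1: CGA GCC GAA GGC TCA TCT CAT GTC GTA ATG ACT AGG CCA TTG CTA CCA TTC AGC GCA TAC AAG CGA TCG GTG — no ATG→stop ORF.
Frame +2: GAG CCG AAG GCT CAT CTC ATG TCG TAA TGA CTA GGC CAT TGC TAC CAT TCA GCG CAT ACA AGC GAT CGG — ATG at 20, stop TAA at 26 → 9 nt.
Frame +3: AGC CGA AGG CTC ATC TCA TGT CGT AAT GAC TAG GCC ATT GCT ACC ATT CAG CGC ATA CAA GCG ATC GGT — no ATG→stop ORF.
Frame -1: CAC CGA TCG CTT GTA TGC GCT GAA TGG TAG CAA TGG CCT AGT CAT TAC GAC ATG AGA TGA GCC TTC GGC TCG — ATG at 52, stop TGA at 58 → 9 nt.
Frame -2: ACC GAT CGC TTG TAT GCG CTG AAT GGT AGC AAT GGC CTA GTC ATT ACG ACA TGA GAT GAG CCT TCG GCT — no ATG→stop ORF.
Frame -3: CCG ATC GCT TGT ATG CGC TGA ATG GTA GCA ATG GCC TAG TCA TTA CGA CAT GAG ATG AGC CTT CGG CTC — ATG at 15, stop TGA at 21 → 9 nt; ATG at 24, stop TAG at 39 → 18 nt; ATG at 33, stop TAG at 39 → 9 nt.
Frame -3 has an ORF of 6 codons (positions 24–41) ≥ 6, so yes.

yes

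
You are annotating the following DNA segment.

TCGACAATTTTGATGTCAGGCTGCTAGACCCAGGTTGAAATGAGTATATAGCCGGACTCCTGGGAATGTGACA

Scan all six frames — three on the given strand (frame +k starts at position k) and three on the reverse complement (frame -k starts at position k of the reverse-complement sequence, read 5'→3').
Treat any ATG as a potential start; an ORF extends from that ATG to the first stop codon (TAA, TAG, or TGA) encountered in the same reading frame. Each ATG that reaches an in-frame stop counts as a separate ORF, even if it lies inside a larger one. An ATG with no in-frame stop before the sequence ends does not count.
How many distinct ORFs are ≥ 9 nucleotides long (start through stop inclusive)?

Reverse complement (5'→3'): TGTCACATTCCCAGGAGTCCGGCTATATACTCATTTCAACCTGGGTCTAGCAGCCTGACATCAAAATTGTCGA
Frame +1: TCG ACA ATT TTG ATG TCA GGC TGC TAG ACC CAG GTT GAA ATG AGT ATA TAG CCG GAC TCC TGG GAA TGT GAC — ATG at 13, stop TAG at 25 → 15 nt; ATG at 40, stop TAG at 49 → 12 nt.
Frame +2: CGA CAA TTT TGA TGT CAG GCT GCT AGA CCC AGG TTG AAA TGA GTA TAT AGC CGG ACT CCT GGG AAT GTG ACA — no ATG→stop ORF.
Frame +3: GAC AAT TTT GAT GTC AGG CTG CTA GAC CCA GGT TGA AAT GAG TAT ATA GCC GGA CTC CTG GGA ATG TGA — ATG at 66, stop TGA at 69 → 6 nt.
Frame -1: TGT CAC ATT CCC AGG AGT CCG GCT ATA TAC TCA TTT CAA CCT GGG TCT AGC AGC CTG ACA TCA AAA TTG TCG — no ATG→stop ORF.
Frame -2: GTC ACA TTC CCA GGA GTC CGG CTA TAT ACT CAT TTC AAC CTG GGT CTA GCA GCC TGA CAT CAA AAT TGT CGA — no ATG→stop ORF.
Frame -3: TCA CAT TCC CAG GAG TCC GGC TAT ATA CTC ATT TCA ACC TGG GTC TAG CAG CCT GAC ATC AAA ATT GTC — no ATG→stop ORF.
ORFs ≥ 9 nucleotides: frame +1 13–27 (15 nucleotides), frame +1 40–51 (12 nucleotides). Count = 2.

2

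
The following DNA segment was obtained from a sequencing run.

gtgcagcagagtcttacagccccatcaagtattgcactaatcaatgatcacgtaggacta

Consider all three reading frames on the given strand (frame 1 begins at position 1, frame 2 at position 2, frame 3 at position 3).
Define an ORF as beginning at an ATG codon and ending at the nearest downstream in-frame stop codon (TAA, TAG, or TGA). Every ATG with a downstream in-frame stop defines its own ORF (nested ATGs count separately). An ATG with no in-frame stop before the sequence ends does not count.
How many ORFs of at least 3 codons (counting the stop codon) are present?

Frame 1: GTG CAG CAG AGT CTT ACA GCC CCA TCA AGT ATT GCA CTA ATC AAT GAT CAC GTA GGA CTA — no ATG→stop ORF.
Frame 2: TGC AGC AGA GTC TTA CAG CCC CAT CAA GTA TTG CAC TAA TCA ATG ATC ACG TAG GAC — ATG at 44, stop TAG at 53 → 12 nt.
Frame 3: GCA GCA GAG TCT TAC AGC CCC ATC AAG TAT TGC ACT AAT CAA TGA TCA CGT AGG ACT — no ATG→stop ORF.
ORFs ≥ 3 codons: frame 2 44–55 (4 codons). Count = 1.

1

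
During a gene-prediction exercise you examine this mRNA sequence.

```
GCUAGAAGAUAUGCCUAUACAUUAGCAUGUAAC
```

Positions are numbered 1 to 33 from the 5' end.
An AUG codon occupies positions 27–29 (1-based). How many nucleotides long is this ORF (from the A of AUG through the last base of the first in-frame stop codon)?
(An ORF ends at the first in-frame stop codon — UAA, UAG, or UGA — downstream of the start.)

6

Codons from position 27: AUG (27–29), UAA (30–32).
UAA is the first in-frame stop; ORF spans 27–32, 6 nucleotides.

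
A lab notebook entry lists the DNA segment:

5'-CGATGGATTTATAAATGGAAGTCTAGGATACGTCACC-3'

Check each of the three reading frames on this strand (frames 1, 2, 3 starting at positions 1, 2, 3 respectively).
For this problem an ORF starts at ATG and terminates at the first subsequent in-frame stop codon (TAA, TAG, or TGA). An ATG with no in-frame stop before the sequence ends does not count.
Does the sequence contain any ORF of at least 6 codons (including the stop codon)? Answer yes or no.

no

Frame 1: CGA TGG ATT TAT AAA TGG AAG TCT AGG ATA CGT CAC — no ATG→stop ORF.
Frame 2: GAT GGA TTT ATA AAT GGA AGT CTA GGA TAC GTC ACC — no ATG→stop ORF.
Frame 3: ATG GAT TTA TAA ATG GAA GTC TAG GAT ACG TCA — ATG at 3, stop TAA at 12 → 12 nt; ATG at 15, stop TAG at 24 → 12 nt.
Largest ORF found is 4 codons < 6, so no.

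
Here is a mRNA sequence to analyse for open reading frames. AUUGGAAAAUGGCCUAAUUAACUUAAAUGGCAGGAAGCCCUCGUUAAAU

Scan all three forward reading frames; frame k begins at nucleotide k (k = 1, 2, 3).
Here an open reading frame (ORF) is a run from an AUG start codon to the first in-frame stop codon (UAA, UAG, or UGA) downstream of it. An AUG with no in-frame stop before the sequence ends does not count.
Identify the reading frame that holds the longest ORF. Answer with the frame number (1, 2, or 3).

Frame 1: AUU GGA AAA UGG CCU AAU UAA CUU AAA UGG CAG GAA GCC CUC GUU AAA — no AUG→stop ORF.
Frame 2: UUG GAA AAU GGC CUA AUU AAC UUA AAU GGC AGG AAG CCC UCG UUA AAU — no AUG→stop ORF.
Frame 3: UGG AAA AUG GCC UAA UUA ACU UAA AUG GCA GGA AGC CCU CGU UAA — AUG at 9, stop UAA at 15 → 9 nt; AUG at 27, stop UAA at 45 → 21 nt.
Longest ORF is 21 nt in frame 3 (positions 27–47).

3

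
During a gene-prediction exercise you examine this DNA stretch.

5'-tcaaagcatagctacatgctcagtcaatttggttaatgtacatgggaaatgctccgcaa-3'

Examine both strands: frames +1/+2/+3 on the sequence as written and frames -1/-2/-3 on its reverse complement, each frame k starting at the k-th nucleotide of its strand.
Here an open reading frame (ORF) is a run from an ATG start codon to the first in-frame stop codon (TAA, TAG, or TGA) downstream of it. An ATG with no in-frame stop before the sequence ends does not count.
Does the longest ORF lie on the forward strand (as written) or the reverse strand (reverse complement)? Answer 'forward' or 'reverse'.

Reverse complement (5'→3'): TTGCGGAGCATTTCCCATGTACATTAACCAAATTGACTGAGCATGTAGCTATGCTTTGA
Frame +1: TCA AAG CAT AGC TAC ATG CTC AGT CAA TTT GGT TAA TGT ACA TGG GAA ATG CTC CGC — ATG at 16, stop TAA at 34 → 21 nt.
Frame +2: CAA AGC ATA GCT ACA TGC TCA GTC AAT TTG GTT AAT GTA CAT GGG AAA TGC TCC GCA — no ATG→stop ORF.
Frame +3: AAA GCA TAG CTA CAT GCT CAG TCA ATT TGG TTA ATG TAC ATG GGA AAT GCT CCG CAA — no ATG→stop ORF.
Frame -1: TTG CGG AGC ATT TCC CAT GTA CAT TAA CCA AAT TGA CTG AGC ATG TAG CTA TGC TTT — ATG at 43, stop TAG at 46 → 6 nt.
Frame -2: TGC GGA GCA TTT CCC ATG TAC ATT AAC CAA ATT GAC TGA GCA TGT AGC TAT GCT TTG — ATG at 17, stop TGA at 38 → 24 nt.
Frame -3: GCG GAG CAT TTC CCA TGT ACA TTA ACC AAA TTG ACT GAG CAT GTA GCT ATG CTT TGA — ATG at 51, stop TGA at 57 → 9 nt.
Forward-strand max 21 nt; reverse-strand max 24 nt. The reverse strand has the longer ORF.

reverse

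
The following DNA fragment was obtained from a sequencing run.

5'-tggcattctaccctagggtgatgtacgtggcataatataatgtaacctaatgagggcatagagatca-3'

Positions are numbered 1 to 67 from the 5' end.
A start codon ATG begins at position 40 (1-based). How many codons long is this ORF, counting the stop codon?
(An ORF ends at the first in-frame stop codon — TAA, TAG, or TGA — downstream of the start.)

2

Codons from position 40: ATG (40–42), TAA (43–45).
TAA is the first in-frame stop; that's 2 codons including the stop.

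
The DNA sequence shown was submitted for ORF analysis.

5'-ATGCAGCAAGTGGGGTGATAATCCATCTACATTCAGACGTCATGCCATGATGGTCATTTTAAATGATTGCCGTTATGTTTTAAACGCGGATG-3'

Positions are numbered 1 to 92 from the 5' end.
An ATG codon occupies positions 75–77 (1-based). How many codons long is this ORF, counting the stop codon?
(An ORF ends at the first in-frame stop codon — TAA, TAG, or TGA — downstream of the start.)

3

Codons from position 75: ATG (75–77), TTT (78–80), TAA (81–83).
TAA is the first in-frame stop; that's 3 codons including the stop.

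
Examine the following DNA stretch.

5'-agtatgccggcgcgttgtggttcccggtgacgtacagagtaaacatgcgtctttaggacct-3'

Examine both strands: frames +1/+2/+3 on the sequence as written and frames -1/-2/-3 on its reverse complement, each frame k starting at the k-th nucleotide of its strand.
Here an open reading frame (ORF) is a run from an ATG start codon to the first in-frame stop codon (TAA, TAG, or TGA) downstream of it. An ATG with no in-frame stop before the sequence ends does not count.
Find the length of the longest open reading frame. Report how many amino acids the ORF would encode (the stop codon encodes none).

8

Reverse complement (5'→3'): AGGTCCTAAAGACGCATGTTTACTCTGTACGTCACCGGGAACCACAACGCGCCGGCATACT
Frame +1: AGT ATG CCG GCG CGT TGT GGT TCC CGG TGA CGT ACA GAG TAA ACA TGC GTC TTT AGG ACC — ATG at 4, stop TGA at 28 → 27 nt.
Frame +2: GTA TGC CGG CGC GTT GTG GTT CCC GGT GAC GTA CAG AGT AAA CAT GCG TCT TTA GGA CCT — no ATG→stop ORF.
Frame +3: TAT GCC GGC GCG TTG TGG TTC CCG GTG ACG TAC AGA GTA AAC ATG CGT CTT TAG GAC — ATG at 45, stop TAG at 54 → 12 nt.
Frame -1: AGG TCC TAA AGA CGC ATG TTT ACT CTG TAC GTC ACC GGG AAC CAC AAC GCG CCG GCA TAC — no ATG→stop ORF.
Frame -2: GGT CCT AAA GAC GCA TGT TTA CTC TGT ACG TCA CCG GGA ACC ACA ACG CGC CGG CAT ACT — no ATG→stop ORF.
Frame -3: GTC CTA AAG ACG CAT GTT TAC TCT GTA CGT CAC CGG GAA CCA CAA CGC GCC GGC ATA — no ATG→stop ORF.
Longest: frame +1, positions 4–30, 27 nt = 9 codons = 8 aa. → 8 amino acids.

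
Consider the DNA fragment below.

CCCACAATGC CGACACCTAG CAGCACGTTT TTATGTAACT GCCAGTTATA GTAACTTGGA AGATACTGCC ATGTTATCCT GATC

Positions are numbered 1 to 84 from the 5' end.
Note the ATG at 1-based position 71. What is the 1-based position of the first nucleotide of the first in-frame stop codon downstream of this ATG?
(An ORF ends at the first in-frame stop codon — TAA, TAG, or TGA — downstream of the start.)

80

Codons from position 71: ATG (71–73), TTA (74–76), TCC (77–79), TGA (80–82).
TGA is a stop codon; it begins at position 80.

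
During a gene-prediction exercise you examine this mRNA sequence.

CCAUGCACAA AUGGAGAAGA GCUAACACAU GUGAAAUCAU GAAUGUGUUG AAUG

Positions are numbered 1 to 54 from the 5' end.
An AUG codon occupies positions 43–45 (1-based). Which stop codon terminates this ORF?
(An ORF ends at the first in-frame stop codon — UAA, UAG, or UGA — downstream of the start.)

UGA

Codons from position 43: AUG (43–45), UGU (46–48), UGA (49–51).
The first in-frame stop codon is UGA.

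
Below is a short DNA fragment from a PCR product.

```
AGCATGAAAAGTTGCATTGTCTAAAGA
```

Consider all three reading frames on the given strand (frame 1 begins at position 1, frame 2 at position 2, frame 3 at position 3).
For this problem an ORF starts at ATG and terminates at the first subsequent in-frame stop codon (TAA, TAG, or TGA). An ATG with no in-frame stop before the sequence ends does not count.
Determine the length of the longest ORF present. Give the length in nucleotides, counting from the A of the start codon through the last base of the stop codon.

Frame 1: AGC ATG AAA AGT TGC ATT GTC TAA AGA — ATG at 4, stop TAA at 22 → 21 nt.
Frame 2: GCA TGA AAA GTT GCA TTG TCT AAA — no ATG→stop ORF.
Frame 3: CAT GAA AAG TTG CAT TGT CTA AAG — no ATG→stop ORF.
Longest: frame 1, positions 4–24, 21 nt = 7 codons = 6 aa. → 21 nucleotides.

21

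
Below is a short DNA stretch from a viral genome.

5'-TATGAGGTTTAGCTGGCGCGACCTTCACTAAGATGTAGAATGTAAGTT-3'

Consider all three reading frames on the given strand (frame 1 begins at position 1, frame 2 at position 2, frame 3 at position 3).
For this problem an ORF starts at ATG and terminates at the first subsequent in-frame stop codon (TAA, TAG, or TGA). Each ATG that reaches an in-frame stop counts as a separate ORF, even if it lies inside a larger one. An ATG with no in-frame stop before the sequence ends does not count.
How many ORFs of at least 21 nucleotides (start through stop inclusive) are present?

1

Frame 1: TAT GAG GTT TAG CTG GCG CGA CCT TCA CTA AGA TGT AGA ATG TAA GTT — ATG at 40, stop TAA at 43 → 6 nt.
Frame 2: ATG AGG TTT AGC TGG CGC GAC CTT CAC TAA GAT GTA GAA TGT AAG — ATG at 2, stop TAA at 29 → 30 nt.
Frame 3: TGA GGT TTA GCT GGC GCG ACC TTC ACT AAG ATG TAG AAT GTA AGT — ATG at 33, stop TAG at 36 → 6 nt.
ORFs ≥ 21 nucleotides: frame 2 2–31 (30 nucleotides). Count = 1.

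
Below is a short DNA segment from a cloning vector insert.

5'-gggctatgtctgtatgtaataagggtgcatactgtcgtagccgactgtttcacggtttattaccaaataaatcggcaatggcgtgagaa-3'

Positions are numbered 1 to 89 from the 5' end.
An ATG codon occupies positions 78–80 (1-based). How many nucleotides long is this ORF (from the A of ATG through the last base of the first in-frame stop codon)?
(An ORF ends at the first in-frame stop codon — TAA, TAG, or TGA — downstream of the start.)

9

Codons from position 78: ATG (78–80), GCG (81–83), TGA (84–86).
TGA is the first in-frame stop; ORF spans 78–86, 9 nucleotides.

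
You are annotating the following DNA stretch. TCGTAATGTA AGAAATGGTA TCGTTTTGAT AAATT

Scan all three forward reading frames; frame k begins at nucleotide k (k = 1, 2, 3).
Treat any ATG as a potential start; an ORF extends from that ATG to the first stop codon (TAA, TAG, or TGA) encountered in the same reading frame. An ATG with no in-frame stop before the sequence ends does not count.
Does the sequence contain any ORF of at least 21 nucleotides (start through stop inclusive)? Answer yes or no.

no

Frame 1: TCG TAA TGT AAG AAA TGG TAT CGT TTT GAT AAA — no ATG→stop ORF.
Frame 2: CGT AAT GTA AGA AAT GGT ATC GTT TTG ATA AAT — no ATG→stop ORF.
Frame 3: GTA ATG TAA GAA ATG GTA TCG TTT TGA TAA ATT — ATG at 6, stop TAA at 9 → 6 nt; ATG at 15, stop TGA at 27 → 15 nt.
Largest ORF found is 15 nucleotides < 21, so no.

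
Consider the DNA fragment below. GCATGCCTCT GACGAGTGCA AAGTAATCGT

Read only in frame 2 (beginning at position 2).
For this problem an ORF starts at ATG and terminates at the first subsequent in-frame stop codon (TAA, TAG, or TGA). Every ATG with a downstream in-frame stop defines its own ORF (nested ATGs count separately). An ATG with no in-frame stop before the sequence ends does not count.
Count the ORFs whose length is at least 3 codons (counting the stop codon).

0

Frame 2: CAT GCC TCT GAC GAG TGC AAA GTA ATC — no ATG→stop ORF.
No ORF reaches 3 codons. Count = 0.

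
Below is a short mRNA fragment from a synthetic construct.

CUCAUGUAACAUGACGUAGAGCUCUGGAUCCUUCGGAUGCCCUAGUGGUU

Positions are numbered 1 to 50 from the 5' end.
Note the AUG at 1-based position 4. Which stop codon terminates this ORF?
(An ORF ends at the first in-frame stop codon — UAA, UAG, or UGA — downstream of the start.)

UAA

Codons from position 4: AUG (4–6), UAA (7–9).
The first in-frame stop codon is UAA.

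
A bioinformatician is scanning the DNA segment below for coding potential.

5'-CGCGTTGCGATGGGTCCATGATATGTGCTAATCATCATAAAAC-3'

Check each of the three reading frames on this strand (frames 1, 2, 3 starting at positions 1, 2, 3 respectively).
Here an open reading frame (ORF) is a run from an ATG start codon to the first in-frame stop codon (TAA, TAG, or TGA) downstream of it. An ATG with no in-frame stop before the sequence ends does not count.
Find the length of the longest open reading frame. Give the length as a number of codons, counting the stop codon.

4

Frame 1: CGC GTT GCG ATG GGT CCA TGA TAT GTG CTA ATC ATC ATA AAA — ATG at 10, stop TGA at 19 → 12 nt.
Frame 2: GCG TTG CGA TGG GTC CAT GAT ATG TGC TAA TCA TCA TAA AAC — ATG at 23, stop TAA at 29 → 9 nt.
Frame 3: CGT TGC GAT GGG TCC ATG ATA TGT GCT AAT CAT CAT AAA — no ATG→stop ORF.
Longest: frame 1, positions 10–21, 12 nt = 4 codons = 3 aa. → 4 codons.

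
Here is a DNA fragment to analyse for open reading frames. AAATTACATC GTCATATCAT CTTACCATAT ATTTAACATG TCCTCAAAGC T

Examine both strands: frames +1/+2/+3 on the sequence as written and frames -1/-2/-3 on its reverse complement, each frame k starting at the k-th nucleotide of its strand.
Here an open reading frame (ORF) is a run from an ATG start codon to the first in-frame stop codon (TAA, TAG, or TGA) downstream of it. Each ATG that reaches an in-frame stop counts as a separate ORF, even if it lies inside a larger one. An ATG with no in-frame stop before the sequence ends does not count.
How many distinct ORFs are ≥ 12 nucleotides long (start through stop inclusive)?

3

Reverse complement (5'→3'): AGCTTTGAGGACATGTTAAATATATGGTAAGATGATATGACGATGTAATTT
Frame +1: AAA TTA CAT CGT CAT ATC ATC TTA CCA TAT ATT TAA CAT GTC CTC AAA GCT — no ATG→stop ORF.
Frame +2: AAT TAC ATC GTC ATA TCA TCT TAC CAT ATA TTT AAC ATG TCC TCA AAG — no ATG→stop ORF.
Frame +3: ATT ACA TCG TCA TAT CAT CTT ACC ATA TAT TTA ACA TGT CCT CAA AGC — no ATG→stop ORF.
Frame -1: AGC TTT GAG GAC ATG TTA AAT ATA TGG TAA GAT GAT ATG ACG ATG TAA TTT — ATG at 13, stop TAA at 28 → 18 nt; ATG at 37, stop TAA at 46 → 12 nt; ATG at 43, stop TAA at 46 → 6 nt.
Frame -2: GCT TTG AGG ACA TGT TAA ATA TAT GGT AAG ATG ATA TGA CGA TGT AAT — ATG at 32, stop TGA at 38 → 9 nt.
Frame -3: CTT TGA GGA CAT GTT AAA TAT ATG GTA AGA TGA TAT GAC GAT GTA ATT — ATG at 24, stop TGA at 33 → 12 nt.
ORFs ≥ 12 nucleotides: frame -1 13–30 (18 nucleotides), frame -1 37–48 (12 nucleotides), frame -3 24–35 (12 nucleotides). Count = 3.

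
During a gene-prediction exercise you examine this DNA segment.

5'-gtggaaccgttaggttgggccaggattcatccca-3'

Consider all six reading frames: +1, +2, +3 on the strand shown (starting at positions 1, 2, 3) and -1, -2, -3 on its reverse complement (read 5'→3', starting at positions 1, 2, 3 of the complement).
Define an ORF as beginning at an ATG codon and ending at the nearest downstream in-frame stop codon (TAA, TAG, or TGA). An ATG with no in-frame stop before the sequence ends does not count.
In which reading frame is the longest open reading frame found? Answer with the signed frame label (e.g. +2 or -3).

-2

Reverse complement (5'→3'): TGGGATGAATCCTGGCCCAACCTAACGGTTCCAC
Frame +1: GTG GAA CCG TTA GGT TGG GCC AGG ATT CAT CCC — no ATG→stop ORF.
Frame +2: TGG AAC CGT TAG GTT GGG CCA GGA TTC ATC CCA — no ATG→stop ORF.
Frame +3: GGA ACC GTT AGG TTG GGC CAG GAT TCA TCC — no ATG→stop ORF.
Frame -1: TGG GAT GAA TCC TGG CCC AAC CTA ACG GTT CCA — no ATG→stop ORF.
Frame -2: GGG ATG AAT CCT GGC CCA ACC TAA CGG TTC CAC — ATG at 5, stop TAA at 23 → 21 nt.
Frame -3: GGA TGA ATC CTG GCC CAA CCT AAC GGT TCC — no ATG→stop ORF.
Longest ORF is 21 nt in frame -2 (positions 5–25).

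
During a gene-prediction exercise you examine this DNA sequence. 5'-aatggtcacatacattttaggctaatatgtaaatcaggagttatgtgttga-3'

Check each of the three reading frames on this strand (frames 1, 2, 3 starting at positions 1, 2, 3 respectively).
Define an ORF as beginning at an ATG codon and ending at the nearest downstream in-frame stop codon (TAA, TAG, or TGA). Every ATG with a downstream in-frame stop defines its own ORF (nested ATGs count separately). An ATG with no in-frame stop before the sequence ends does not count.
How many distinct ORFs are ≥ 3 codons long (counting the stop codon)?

2

Frame 1: AAT GGT CAC ATA CAT TTT AGG CTA ATA TGT AAA TCA GGA GTT ATG TGT TGA — ATG at 43, stop TGA at 49 → 9 nt.
Frame 2: ATG GTC ACA TAC ATT TTA GGC TAA TAT GTA AAT CAG GAG TTA TGT GTT — ATG at 2, stop TAA at 23 → 24 nt.
Frame 3: TGG TCA CAT ACA TTT TAG GCT AAT ATG TAA ATC AGG AGT TAT GTG TTG — ATG at 27, stop TAA at 30 → 6 nt.
ORFs ≥ 3 codons: frame 1 43–51 (3 codons), frame 2 2–25 (8 codons). Count = 2.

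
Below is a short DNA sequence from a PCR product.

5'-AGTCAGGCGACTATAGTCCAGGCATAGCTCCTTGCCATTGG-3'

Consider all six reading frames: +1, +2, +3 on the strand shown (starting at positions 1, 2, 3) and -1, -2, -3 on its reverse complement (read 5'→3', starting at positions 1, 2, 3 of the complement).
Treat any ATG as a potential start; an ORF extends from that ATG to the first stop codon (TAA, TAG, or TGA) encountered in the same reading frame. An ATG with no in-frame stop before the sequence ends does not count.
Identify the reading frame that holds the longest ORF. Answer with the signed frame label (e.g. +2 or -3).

Reverse complement (5'→3'): CCAATGGCAAGGAGCTATGCCTGGACTATAGTCGCCTGACT
Frame +1: AGT CAG GCG ACT ATA GTC CAG GCA TAG CTC CTT GCC ATT — no ATG→stop ORF.
Frame +2: GTC AGG CGA CTA TAG TCC AGG CAT AGC TCC TTG CCA TTG — no ATG→stop ORF.
Frame +3: TCA GGC GAC TAT AGT CCA GGC ATA GCT CCT TGC CAT TGG — no ATG→stop ORF.
Frame -1: CCA ATG GCA AGG AGC TAT GCC TGG ACT ATA GTC GCC TGA — ATG at 4, stop TGA at 37 → 36 nt.
Frame -2: CAA TGG CAA GGA GCT ATG CCT GGA CTA TAG TCG CCT GAC — ATG at 17, stop TAG at 29 → 15 nt.
Frame -3: AAT GGC AAG GAG CTA TGC CTG GAC TAT AGT CGC CTG ACT — no ATG→stop ORF.
Longest ORF is 36 nt in frame -1 (positions 4–39).

-1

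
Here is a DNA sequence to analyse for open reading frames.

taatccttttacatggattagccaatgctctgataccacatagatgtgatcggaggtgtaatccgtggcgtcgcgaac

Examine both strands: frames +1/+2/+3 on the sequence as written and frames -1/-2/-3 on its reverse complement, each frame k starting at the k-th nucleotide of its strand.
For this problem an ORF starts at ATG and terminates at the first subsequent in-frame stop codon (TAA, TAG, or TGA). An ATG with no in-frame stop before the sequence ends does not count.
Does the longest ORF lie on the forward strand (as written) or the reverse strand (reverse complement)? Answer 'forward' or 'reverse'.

Reverse complement (5'→3'): GTTCGCGACGCCACGGATTACACCTCCGATCACATCTATGTGGTATCAGAGCATTGGCTAATCCATGTAAAAGGATTA
Frame +1: TAA TCC TTT TAC ATG GAT TAG CCA ATG CTC TGA TAC CAC ATA GAT GTG ATC GGA GGT GTA ATC CGT GGC GTC GCG AAC — ATG at 13, stop TAG at 19 → 9 nt; ATG at 25, stop TGA at 31 → 9 nt.
Frame +2: AAT CCT TTT ACA TGG ATT AGC CAA TGC TCT GAT ACC ACA TAG ATG TGA TCG GAG GTG TAA TCC GTG GCG TCG CGA — ATG at 44, stop TGA at 47 → 6 nt.
Frame +3: ATC CTT TTA CAT GGA TTA GCC AAT GCT CTG ATA CCA CAT AGA TGT GAT CGG AGG TGT AAT CCG TGG CGT CGC GAA — no ATG→stop ORF.
Frame -1: GTT CGC GAC GCC ACG GAT TAC ACC TCC GAT CAC ATC TAT GTG GTA TCA GAG CAT TGG CTA ATC CAT GTA AAA GGA TTA — no ATG→stop ORF.
Frame -2: TTC GCG ACG CCA CGG ATT ACA CCT CCG ATC ACA TCT ATG TGG TAT CAG AGC ATT GGC TAA TCC ATG TAA AAG GAT — ATG at 38, stop TAA at 59 → 24 nt; ATG at 65, stop TAA at 68 → 6 nt.
Frame -3: TCG CGA CGC CAC GGA TTA CAC CTC CGA TCA CAT CTA TGT GGT ATC AGA GCA TTG GCT AAT CCA TGT AAA AGG ATT — no ATG→stop ORF.
Forward-strand max 9 nt; reverse-strand max 24 nt. The reverse strand has the longer ORF.

reverse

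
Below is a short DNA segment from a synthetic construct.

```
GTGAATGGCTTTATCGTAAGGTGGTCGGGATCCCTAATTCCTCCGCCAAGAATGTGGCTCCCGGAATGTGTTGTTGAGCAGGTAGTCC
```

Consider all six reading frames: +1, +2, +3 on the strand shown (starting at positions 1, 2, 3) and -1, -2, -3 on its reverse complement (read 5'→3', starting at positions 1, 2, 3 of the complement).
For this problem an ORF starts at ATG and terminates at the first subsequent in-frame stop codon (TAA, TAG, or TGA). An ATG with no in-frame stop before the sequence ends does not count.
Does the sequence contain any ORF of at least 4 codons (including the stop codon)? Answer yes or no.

Reverse complement (5'→3'): GGACTACCTGCTCAACAACACATTCCGGGAGCCACATTCTTGGCGGAGGAATTAGGGATCCCGACCACCTTACGATAAAGCCATTCAC
Frame +1: GTG AAT GGC TTT ATC GTA AGG TGG TCG GGA TCC CTA ATT CCT CCG CCA AGA ATG TGG CTC CCG GAA TGT GTT GTT GAG CAG GTA GTC — no ATG→stop ORF.
Frame +2: TGA ATG GCT TTA TCG TAA GGT GGT CGG GAT CCC TAA TTC CTC CGC CAA GAA TGT GGC TCC CGG AAT GTG TTG TTG AGC AGG TAG TCC — ATG at 5, stop TAA at 17 → 15 nt.
Frame +3: GAA TGG CTT TAT CGT AAG GTG GTC GGG ATC CCT AAT TCC TCC GCC AAG AAT GTG GCT CCC GGA ATG TGT TGT TGA GCA GGT AGT — ATG at 66, stop TGA at 75 → 12 nt.
Frame -1: GGA CTA CCT GCT CAA CAA CAC ATT CCG GGA GCC ACA TTC TTG GCG GAG GAA TTA GGG ATC CCG ACC ACC TTA CGA TAA AGC CAT TCA — no ATG→stop ORF.
Frame -2: GAC TAC CTG CTC AAC AAC ACA TTC CGG GAG CCA CAT TCT TGG CGG AGG AAT TAG GGA TCC CGA CCA CCT TAC GAT AAA GCC ATT CAC — no ATG→stop ORF.
Frame -3: ACT ACC TGC TCA ACA ACA CAT TCC GGG AGC CAC ATT CTT GGC GGA GGA ATT AGG GAT CCC GAC CAC CTT ACG ATA AAG CCA TTC — no ATG→stop ORF.
Frame +2 has an ORF of 5 codons (positions 5–19) ≥ 4, so yes.

yes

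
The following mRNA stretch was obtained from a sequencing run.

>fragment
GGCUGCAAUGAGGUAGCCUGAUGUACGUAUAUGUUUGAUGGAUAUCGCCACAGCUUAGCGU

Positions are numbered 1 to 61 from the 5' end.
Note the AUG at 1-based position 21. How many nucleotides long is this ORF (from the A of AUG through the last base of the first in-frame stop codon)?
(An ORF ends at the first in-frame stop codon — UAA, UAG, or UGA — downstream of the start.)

18

Codons from position 21: AUG (21–23), UAC (24–26), GUA (27–29), UAU (30–32), GUU (33–35), UGA (36–38).
UGA is the first in-frame stop; ORF spans 21–38, 18 nucleotides.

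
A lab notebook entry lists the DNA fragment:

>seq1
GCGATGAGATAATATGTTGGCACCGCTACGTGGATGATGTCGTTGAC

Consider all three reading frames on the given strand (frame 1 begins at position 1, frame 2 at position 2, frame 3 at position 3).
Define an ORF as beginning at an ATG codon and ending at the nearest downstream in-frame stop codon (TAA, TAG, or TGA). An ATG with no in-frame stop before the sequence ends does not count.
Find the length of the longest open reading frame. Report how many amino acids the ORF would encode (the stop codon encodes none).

7

Frame 1: GCG ATG AGA TAA TAT GTT GGC ACC GCT ACG TGG ATG ATG TCG TTG — ATG at 4, stop TAA at 10 → 9 nt.
Frame 2: CGA TGA GAT AAT ATG TTG GCA CCG CTA CGT GGA TGA TGT CGT TGA — ATG at 14, stop TGA at 35 → 24 nt.
Frame 3: GAT GAG ATA ATA TGT TGG CAC CGC TAC GTG GAT GAT GTC GTT GAC — no ATG→stop ORF.
Longest: frame 2, positions 14–37, 24 nt = 8 codons = 7 aa. → 7 amino acids.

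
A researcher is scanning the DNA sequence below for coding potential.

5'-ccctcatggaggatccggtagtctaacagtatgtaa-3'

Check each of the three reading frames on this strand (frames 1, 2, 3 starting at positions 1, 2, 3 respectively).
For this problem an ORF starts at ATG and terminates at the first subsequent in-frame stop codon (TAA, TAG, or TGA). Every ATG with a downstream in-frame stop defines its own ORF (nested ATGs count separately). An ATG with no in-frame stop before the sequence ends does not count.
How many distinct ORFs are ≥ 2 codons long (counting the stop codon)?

Frame 1: CCC TCA TGG AGG ATC CGG TAG TCT AAC AGT ATG TAA — ATG at 31, stop TAA at 34 → 6 nt.
Frame 2: CCT CAT GGA GGA TCC GGT AGT CTA ACA GTA TGT — no ATG→stop ORF.
Frame 3: CTC ATG GAG GAT CCG GTA GTC TAA CAG TAT GTA — ATG at 6, stop TAA at 24 → 21 nt.
ORFs ≥ 2 codons: frame 1 31–36 (2 codons), frame 3 6–26 (7 codons). Count = 2.

2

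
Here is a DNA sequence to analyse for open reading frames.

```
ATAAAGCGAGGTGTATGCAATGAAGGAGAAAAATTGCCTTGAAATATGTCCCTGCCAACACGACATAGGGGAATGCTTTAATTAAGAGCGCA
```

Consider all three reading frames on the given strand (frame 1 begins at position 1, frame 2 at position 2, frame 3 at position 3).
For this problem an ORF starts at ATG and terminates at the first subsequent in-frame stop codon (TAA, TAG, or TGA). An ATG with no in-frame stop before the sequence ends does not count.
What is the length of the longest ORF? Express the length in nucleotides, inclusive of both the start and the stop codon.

66

Frame 1: ATA AAG CGA GGT GTA TGC AAT GAA GGA GAA AAA TTG CCT TGA AAT ATG TCC CTG CCA ACA CGA CAT AGG GGA ATG CTT TAA TTA AGA GCG — ATG at 46, stop TAA at 79 → 36 nt; ATG at 73, stop TAA at 79 → 9 nt.
Frame 2: TAA AGC GAG GTG TAT GCA ATG AAG GAG AAA AAT TGC CTT GAA ATA TGT CCC TGC CAA CAC GAC ATA GGG GAA TGC TTT AAT TAA GAG CGC — ATG at 20, stop TAA at 83 → 66 nt.
Frame 3: AAA GCG AGG TGT ATG CAA TGA AGG AGA AAA ATT GCC TTG AAA TAT GTC CCT GCC AAC ACG ACA TAG GGG AAT GCT TTA ATT AAG AGC GCA — ATG at 15, stop TGA at 21 → 9 nt.
Longest: frame 2, positions 20–85, 66 nt = 22 codons = 21 aa. → 66 nucleotides.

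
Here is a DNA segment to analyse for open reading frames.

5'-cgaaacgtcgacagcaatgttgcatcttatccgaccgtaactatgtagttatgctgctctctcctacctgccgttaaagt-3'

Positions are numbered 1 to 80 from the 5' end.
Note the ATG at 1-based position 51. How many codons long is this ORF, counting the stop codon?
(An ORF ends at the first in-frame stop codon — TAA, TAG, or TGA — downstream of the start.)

9

Codons from position 51: ATG (51–53), CTG (54–56), CTC (57–59), TCT (60–62), CCT (63–65), ACC (66–68), TGC (69–71), CGT (72–74), TAA (75–77).
TAA is the first in-frame stop; that's 9 codons including the stop.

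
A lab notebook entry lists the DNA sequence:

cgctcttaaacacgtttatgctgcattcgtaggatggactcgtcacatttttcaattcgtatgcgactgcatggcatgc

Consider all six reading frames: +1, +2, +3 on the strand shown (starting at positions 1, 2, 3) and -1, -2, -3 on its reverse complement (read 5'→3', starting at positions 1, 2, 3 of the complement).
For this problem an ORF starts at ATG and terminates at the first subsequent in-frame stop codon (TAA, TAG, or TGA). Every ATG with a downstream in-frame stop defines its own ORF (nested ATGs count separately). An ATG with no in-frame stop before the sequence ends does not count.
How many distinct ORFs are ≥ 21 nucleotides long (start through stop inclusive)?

Reverse complement (5'→3'): GCATGCCATGCAGTCGCATACGAATTGAAAAATGTGACGAGTCCATCCTACGAATGCAGCATAAACGTGTTTAAGAGCG
Frame +1: CGC TCT TAA ACA CGT TTA TGC TGC ATT CGT AGG ATG GAC TCG TCA CAT TTT TCA ATT CGT ATG CGA CTG CAT GGC ATG — no ATG→stop ORF.
Frame +2: GCT CTT AAA CAC GTT TAT GCT GCA TTC GTA GGA TGG ACT CGT CAC ATT TTT CAA TTC GTA TGC GAC TGC ATG GCA TGC — no ATG→stop ORF.
Frame +3: CTC TTA AAC ACG TTT ATG CTG CAT TCG TAG GAT GGA CTC GTC ACA TTT TTC AAT TCG TAT GCG ACT GCA TGG CAT — ATG at 18, stop TAG at 30 → 15 nt.
Frame -1: GCA TGC CAT GCA GTC GCA TAC GAA TTG AAA AAT GTG ACG AGT CCA TCC TAC GAA TGC AGC ATA AAC GTG TTT AAG AGC — no ATG→stop ORF.
Frame -2: CAT GCC ATG CAG TCG CAT ACG AAT TGA AAA ATG TGA CGA GTC CAT CCT ACG AAT GCA GCA TAA ACG TGT TTA AGA GCG — ATG at 8, stop TGA at 26 → 21 nt; ATG at 32, stop TGA at 35 → 6 nt.
Frame -3: ATG CCA TGC AGT CGC ATA CGA ATT GAA AAA TGT GAC GAG TCC ATC CTA CGA ATG CAG CAT AAA CGT GTT TAA GAG — ATG at 3, stop TAA at 72 → 72 nt; ATG at 54, stop TAA at 72 → 21 nt.
ORFs ≥ 21 nucleotides: frame -2 8–28 (21 nucleotides), frame -3 3–74 (72 nucleotides), frame -3 54–74 (21 nucleotides). Count = 3.

3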